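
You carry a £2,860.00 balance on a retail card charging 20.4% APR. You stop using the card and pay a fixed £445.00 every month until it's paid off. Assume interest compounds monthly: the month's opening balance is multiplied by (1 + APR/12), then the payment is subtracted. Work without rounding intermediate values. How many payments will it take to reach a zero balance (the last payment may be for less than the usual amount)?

7 months

Monthly rate r = 20.4%/12 = 1.7% = 0.017.
Recurrence: B ← B·(1+r) − £445.00.
Month 1: interest £48.62; balance after payment £2,463.62.
Month 2: interest £41.88; balance after payment £2,060.50.
Closed form: n = −ln(1 − rB₀/P)/ln(1+r) = −ln(0.89074)/ln(1.017) ≈ 6.864, so the balance reaches zero during payment 7.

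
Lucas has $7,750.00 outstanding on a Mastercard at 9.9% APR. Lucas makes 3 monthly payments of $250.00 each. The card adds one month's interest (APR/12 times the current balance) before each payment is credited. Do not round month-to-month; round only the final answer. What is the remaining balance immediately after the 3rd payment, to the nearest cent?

Monthly rate r = 9.9%/12 = 0.825% = 0.00825.
Each month: B ← B·(1+r) − $250.00.
Month 1: interest $63.94; balance after payment $7,563.94.
Month 2: interest $62.40; balance after payment $7,376.34.
Month 3: interest $60.85; balance after payment $7,187.19.

$7,187.19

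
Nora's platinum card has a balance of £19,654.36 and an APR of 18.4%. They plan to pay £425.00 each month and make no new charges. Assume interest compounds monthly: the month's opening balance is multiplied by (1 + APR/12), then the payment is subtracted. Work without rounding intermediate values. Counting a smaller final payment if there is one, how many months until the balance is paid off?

Monthly rate r = 18.4%/12 = 1.53333% = 0.0153333.
Recurrence: B ← B·(1+r) − £425.00.
Month 1: interest £301.37; balance after payment £19,530.73.
Month 2: interest £299.47; balance after payment £19,405.20.
Closed form: n = −ln(1 − rB₀/P)/ln(1+r) = −ln(0.2909)/ln(1.01533) ≈ 81.144, so the balance reaches zero during payment 82.

82 payments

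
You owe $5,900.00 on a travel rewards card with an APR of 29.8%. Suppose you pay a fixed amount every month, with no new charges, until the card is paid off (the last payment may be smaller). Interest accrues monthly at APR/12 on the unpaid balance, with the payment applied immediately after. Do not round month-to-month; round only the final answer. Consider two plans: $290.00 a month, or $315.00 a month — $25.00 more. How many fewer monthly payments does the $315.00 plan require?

Monthly rate r = 29.8%/12 = 2.48333% = 0.0248333.
At $290.00/mo: n = ⌈−ln(1 − rB₀/P)/ln(1+r)⌉ = 29 payments (last $199.64); total interest = total paid − $5,900.00 = $2,419.64.
At $315.00/mo: 26 payments (last $161.30); total interest $2,136.30.
Payments saved = 29 − 26 = 3.

3 fewer payments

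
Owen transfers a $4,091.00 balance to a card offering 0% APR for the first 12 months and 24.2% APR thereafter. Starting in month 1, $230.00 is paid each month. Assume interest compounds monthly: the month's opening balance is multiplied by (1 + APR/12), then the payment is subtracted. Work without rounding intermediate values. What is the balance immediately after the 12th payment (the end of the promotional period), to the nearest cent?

Promo months 1–12 at r₀ = 0%/12 = 0; months 13+ at r₁ = 24.2%/12 = 0.0201667.
After month 12 (no interest yet): B = $4,091.00 − 12·$230.00 = $1,331.00.

$1,331.00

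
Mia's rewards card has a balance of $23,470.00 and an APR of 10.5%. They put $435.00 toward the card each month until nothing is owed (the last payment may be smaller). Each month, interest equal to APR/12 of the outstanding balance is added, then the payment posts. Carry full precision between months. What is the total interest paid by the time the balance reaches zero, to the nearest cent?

$8,428.84

Monthly rate r = 10.5%/12 = 0.875% = 0.00875.
Payoff takes n = ⌈−ln(1 − rB₀/P)/ln(1+r)⌉ = ⌈73.330⌉ = 74 payments; the last is $143.84.
Total paid = 73·$435.00 + $143.84 = $31,898.84.
Total interest = total paid − principal = $31,898.84 − $23,470.00 = $8,428.84.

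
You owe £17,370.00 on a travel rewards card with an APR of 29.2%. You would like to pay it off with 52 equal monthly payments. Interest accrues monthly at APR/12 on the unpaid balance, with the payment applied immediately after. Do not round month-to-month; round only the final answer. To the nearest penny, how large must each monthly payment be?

Monthly rate r = 29.2%/12 = 2.43333% = 0.0243333.
Level-payment amortization: P = B₀·r / (1 − (1+r)^(−n)) = 17370.00·0.0243333 / (1 − 1.02433^(−52)).
Denominator 1 − (1+r)^(−52) = 0.713547833.
P = 422.67 / 0.713547833 ≈ 592.35.

£592.35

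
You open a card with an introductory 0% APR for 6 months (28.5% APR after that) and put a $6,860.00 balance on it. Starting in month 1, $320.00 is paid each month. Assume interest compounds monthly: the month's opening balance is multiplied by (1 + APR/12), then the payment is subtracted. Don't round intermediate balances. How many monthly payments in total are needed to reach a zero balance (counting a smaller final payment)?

Promo months 1–6 at r₀ = 0%/12 = 0; months 7+ at r₁ = 28.5%/12 = 0.02375.
After month 6 (no interest yet): B = $6,860.00 − 6·$320.00 = $4,940.00.
Then at r₁ with $320.00/mo: n₂ = −ln(1 − r₁·B/P)/ln(1+r₁) ≈ 19.46 → 20 more payments.

26 payments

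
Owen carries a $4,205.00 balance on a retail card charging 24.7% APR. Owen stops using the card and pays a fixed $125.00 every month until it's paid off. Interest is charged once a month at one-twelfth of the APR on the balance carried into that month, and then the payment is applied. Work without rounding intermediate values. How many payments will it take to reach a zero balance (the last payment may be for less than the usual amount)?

Monthly rate r = 24.7%/12 = 2.05833% = 0.0205833.
Recurrence: B ← B·(1+r) − $125.00.
Month 1: interest $86.55; balance after payment $4,166.55.
Month 2: interest $85.76; balance after payment $4,127.31.
Closed form: n = −ln(1 − rB₀/P)/ln(1+r) = −ln(0.30758)/ln(1.02058) ≈ 57.868, so the balance reaches zero during payment 58.

58 months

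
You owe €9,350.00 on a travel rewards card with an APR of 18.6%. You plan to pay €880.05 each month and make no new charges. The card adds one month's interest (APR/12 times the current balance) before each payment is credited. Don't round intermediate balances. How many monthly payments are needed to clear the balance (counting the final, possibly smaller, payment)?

Monthly rate r = 18.6%/12 = 1.55% = 0.0155.
Recurrence: B ← B·(1+r) − €880.05.
Month 1: interest €144.93; balance after payment €8,614.88.
Month 2: interest €133.53; balance after payment €7,868.36.
Closed form: n = −ln(1 − rB₀/P)/ln(1+r) = −ln(0.83532)/ln(1.0155) ≈ 11.699, so the balance reaches zero during payment 12.

12 months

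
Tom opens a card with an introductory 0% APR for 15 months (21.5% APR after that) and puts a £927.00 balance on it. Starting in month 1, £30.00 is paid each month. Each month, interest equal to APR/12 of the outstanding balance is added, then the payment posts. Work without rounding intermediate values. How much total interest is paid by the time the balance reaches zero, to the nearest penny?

£89.47

Promo months 1–15 at r₀ = 0%/12 = 0; months 16+ at r₁ = 21.5%/12 = 0.0179167.
After month 15 (no interest yet): B = £927.00 − 15·£30.00 = £477.00.
Then at r₁ with £30.00/mo: n₂ = −ln(1 − r₁·B/P)/ln(1+r₁) ≈ 18.88 → 19 more payments.
Total paid = 33·£30.00 + £26.47 = £1,016.47; interest = £1,016.47 − £927.00 = £89.47.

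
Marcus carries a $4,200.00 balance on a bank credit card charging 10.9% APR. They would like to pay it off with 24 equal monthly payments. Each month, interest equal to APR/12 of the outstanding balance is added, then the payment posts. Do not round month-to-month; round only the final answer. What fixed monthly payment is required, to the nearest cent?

Monthly rate r = 10.9%/12 = 0.908333% = 0.00908333.
Level-payment amortization: P = B₀·r / (1 − (1+r)^(−n)) = 4200.00·0.00908333 / (1 − 1.00908^(−24)).
Denominator 1 − (1+r)^(−24) = 0.195082806.
P = 38.15 / 0.195082806 ≈ 195.56.

$195.56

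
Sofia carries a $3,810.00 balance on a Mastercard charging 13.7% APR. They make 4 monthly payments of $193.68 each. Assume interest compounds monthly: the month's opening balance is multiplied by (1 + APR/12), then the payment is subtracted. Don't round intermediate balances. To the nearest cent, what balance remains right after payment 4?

Monthly rate r = 13.7%/12 = 1.14167% = 0.0114167.
Each month: B ← B·(1+r) − $193.68.
Month 1: interest $43.50; balance after payment $3,659.82.
Month 2: interest $41.78; balance after payment $3,507.92.
Month 3: interest $40.05; balance after payment $3,354.29.
Month 4: interest $38.29; balance after payment $3,198.90.

$3,198.90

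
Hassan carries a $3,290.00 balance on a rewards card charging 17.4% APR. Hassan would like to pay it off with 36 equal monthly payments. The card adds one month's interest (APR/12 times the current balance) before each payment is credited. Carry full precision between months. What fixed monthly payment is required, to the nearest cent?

$117.95

Monthly rate r = 17.4%/12 = 1.45% = 0.0145.
Level-payment amortization: P = B₀·r / (1 − (1+r)^(−n)) = 3290.00·0.0145 / (1 − 1.0145^(−36)).
Denominator 1 − (1+r)^(−36) = 0.404439137.
P = 47.705 / 0.404439137 ≈ 117.95.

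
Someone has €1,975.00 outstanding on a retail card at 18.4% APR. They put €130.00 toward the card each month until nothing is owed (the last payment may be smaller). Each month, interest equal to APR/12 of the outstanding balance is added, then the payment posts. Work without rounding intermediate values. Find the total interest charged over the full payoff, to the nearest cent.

€290.89

Monthly rate r = 18.4%/12 = 1.53333% = 0.0153333.
Payoff takes n = ⌈−ln(1 − rB₀/P)/ln(1+r)⌉ = ⌈17.428⌉ = 18 payments; the last is €55.89.
Total paid = 17·€130.00 + €55.89 = €2,265.89.
Total interest = total paid − principal = €2,265.89 − €1,975.00 = €290.89.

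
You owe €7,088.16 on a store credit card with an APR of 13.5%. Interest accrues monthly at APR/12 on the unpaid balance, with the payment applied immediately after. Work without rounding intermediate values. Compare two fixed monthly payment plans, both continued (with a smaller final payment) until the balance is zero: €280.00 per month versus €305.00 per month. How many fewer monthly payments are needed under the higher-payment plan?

Monthly rate r = 13.5%/12 = 1.125% = 0.01125.
At €280.00/mo: n = ⌈−ln(1 − rB₀/P)/ln(1+r)⌉ = 30 payments (last €269.21); total interest = total paid − €7,088.16 = €1,301.05.
At €305.00/mo: 28 payments (last €27.69); total interest €1,174.53.
Payments saved = 30 − 28 = 2.

2 fewer payments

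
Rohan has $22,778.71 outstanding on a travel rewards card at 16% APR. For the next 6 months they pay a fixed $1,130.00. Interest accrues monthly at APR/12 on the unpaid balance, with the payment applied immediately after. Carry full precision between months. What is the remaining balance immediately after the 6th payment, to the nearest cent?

Monthly rate r = 16%/12 = 1.33333% = 0.0133333.
Each month: B ← B·(1+r) − $1,130.00.
Month 1: interest $303.72; balance after payment $21,952.43.
Month 2: interest $292.70; balance after payment $21,115.13.
Month 3: interest $281.54; balance after payment $20,266.66.
Month 4: interest $270.22; balance after payment $19,406.88.
Month 5: interest $258.76; balance after payment $18,535.64.
Month 6: interest $247.14; balance after payment $17,652.78.

$17,652.78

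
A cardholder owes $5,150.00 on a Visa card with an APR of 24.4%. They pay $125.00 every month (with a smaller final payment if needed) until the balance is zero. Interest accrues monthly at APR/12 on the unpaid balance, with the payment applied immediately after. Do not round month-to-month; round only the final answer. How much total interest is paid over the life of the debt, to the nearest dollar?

Monthly rate r = 24.4%/12 = 2.03333% = 0.0203333.
Payoff takes n = ⌈−ln(1 − rB₀/P)/ln(1+r)⌉ = ⌈90.341⌉ = 91 payments; the last is $42.95.
Total paid = 90·$125.00 + $42.95 = $11,292.95.
Total interest = total paid − principal = $11,292.95 − $5,150.00 = $6,142.95.

$6,143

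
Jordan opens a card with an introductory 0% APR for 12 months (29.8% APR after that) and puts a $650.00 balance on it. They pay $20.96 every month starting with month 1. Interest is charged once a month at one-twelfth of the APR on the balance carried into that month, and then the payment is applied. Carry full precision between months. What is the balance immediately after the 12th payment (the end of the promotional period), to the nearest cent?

$398.48

Promo months 1–12 at r₀ = 0%/12 = 0; months 13+ at r₁ = 29.8%/12 = 0.0248333.
After month 12 (no interest yet): B = $650.00 − 12·$20.96 = $398.48.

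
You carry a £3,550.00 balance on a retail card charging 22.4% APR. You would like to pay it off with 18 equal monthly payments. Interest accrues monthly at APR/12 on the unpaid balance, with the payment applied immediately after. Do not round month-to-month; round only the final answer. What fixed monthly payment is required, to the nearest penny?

£234.03

Monthly rate r = 22.4%/12 = 1.86667% = 0.0186667.
Level-payment amortization: P = B₀·r / (1 − (1+r)^(−n)) = 3550.00·0.0186667 / (1 − 1.01867^(−18)).
Denominator 1 − (1+r)^(−18) = 0.283159908.
P = 66.2667 / 0.283159908 ≈ 234.03.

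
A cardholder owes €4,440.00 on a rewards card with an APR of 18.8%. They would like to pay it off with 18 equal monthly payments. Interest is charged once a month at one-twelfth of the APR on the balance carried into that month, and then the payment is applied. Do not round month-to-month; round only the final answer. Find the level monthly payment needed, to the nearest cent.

€284.99

Monthly rate r = 18.8%/12 = 1.56667% = 0.0156667.
Level-payment amortization: P = B₀·r / (1 − (1+r)^(−n)) = 4440.00·0.0156667 / (1 − 1.01567^(−18)).
Denominator 1 − (1+r)^(−18) = 0.244075522.
P = 69.56 / 0.244075522 ≈ 284.99.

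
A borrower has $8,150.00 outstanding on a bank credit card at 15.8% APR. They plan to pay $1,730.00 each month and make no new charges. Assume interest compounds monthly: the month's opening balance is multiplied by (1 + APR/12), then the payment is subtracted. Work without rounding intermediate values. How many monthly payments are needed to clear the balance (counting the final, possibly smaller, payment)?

Monthly rate r = 15.8%/12 = 1.31667% = 0.0131667.
Recurrence: B ← B·(1+r) − $1,730.00.
Month 1: interest $107.31; balance after payment $6,527.31.
Month 2: interest $85.94; balance after payment $4,883.25.
Month 3: interest $64.30; balance after payment $3,217.55.
Month 4: interest $42.36; balance after payment $1,529.91.
Month 5: interest $20.14; balance after payment $0.00.

5 payments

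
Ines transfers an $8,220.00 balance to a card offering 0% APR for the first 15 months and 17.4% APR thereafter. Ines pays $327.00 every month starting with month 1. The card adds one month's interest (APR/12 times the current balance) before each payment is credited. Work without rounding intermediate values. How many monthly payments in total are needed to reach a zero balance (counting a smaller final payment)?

27 months

Promo months 1–15 at r₀ = 0%/12 = 0; months 16+ at r₁ = 17.4%/12 = 0.0145.
After month 15 (no interest yet): B = $8,220.00 − 15·$327.00 = $3,315.00.
Then at r₁ with $327.00/mo: n₂ = −ln(1 − r₁·B/P)/ln(1+r₁) ≈ 11.04 → 12 more payments.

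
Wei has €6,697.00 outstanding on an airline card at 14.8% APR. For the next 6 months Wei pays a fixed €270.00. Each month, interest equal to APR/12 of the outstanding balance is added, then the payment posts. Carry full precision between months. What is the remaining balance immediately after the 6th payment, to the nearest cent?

Monthly rate r = 14.8%/12 = 1.23333% = 0.0123333.
Each month: B ← B·(1+r) − €270.00.
Month 1: interest €82.60; balance after payment €6,509.60.
Month 2: interest €80.29; balance after payment €6,319.88.
Month 3: interest €77.95; balance after payment €6,127.83.
Month 4: interest €75.58; balance after payment €5,933.40.
Month 5: interest €73.18; balance after payment €5,736.58.
Month 6: interest €70.75; balance after payment €5,537.33.

€5,537.33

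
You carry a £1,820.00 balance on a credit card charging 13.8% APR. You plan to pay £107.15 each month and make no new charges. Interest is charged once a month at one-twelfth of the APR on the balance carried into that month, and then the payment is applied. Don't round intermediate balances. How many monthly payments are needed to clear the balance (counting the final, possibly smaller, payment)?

20 payments

Monthly rate r = 13.8%/12 = 1.15% = 0.0115.
Recurrence: B ← B·(1+r) − £107.15.
Month 1: interest £20.93; balance after payment £1,733.78.
Month 2: interest £19.94; balance after payment £1,646.57.
Closed form: n = −ln(1 − rB₀/P)/ln(1+r) = −ln(0.80467)/ln(1.0115) ≈ 19.007, so the balance reaches zero during payment 20.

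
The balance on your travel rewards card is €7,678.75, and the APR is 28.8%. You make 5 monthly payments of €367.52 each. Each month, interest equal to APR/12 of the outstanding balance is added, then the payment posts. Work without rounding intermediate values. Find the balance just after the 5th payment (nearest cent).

Monthly rate r = 28.8%/12 = 2.4% = 0.024.
Each month: B ← B·(1+r) − €367.52.
Month 1: interest €184.29; balance after payment €7,495.52.
Month 2: interest €179.89; balance after payment €7,307.89.
Month 3: interest €175.39; balance after payment €7,115.76.
Month 4: interest €170.78; balance after payment €6,919.02.
Month 5: interest €166.06; balance after payment €6,717.56.

€6,717.56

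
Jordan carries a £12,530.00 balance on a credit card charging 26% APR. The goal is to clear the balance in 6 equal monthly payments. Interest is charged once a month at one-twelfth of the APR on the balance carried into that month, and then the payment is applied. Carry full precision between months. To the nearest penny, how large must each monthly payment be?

£2,249.53

Monthly rate r = 26%/12 = 2.16667% = 0.0216667.
Level-payment amortization: P = B₀·r / (1 − (1+r)^(−n)) = 12530.00·0.0216667 / (1 − 1.02167^(−6)).
Denominator 1 − (1+r)^(−6) = 0.120684649.
P = 271.483 / 0.120684649 ≈ 2249.53.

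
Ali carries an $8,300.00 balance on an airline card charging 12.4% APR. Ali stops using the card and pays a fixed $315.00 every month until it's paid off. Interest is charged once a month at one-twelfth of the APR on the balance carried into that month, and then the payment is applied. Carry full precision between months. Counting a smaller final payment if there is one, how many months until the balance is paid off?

Monthly rate r = 12.4%/12 = 1.03333% = 0.0103333.
Recurrence: B ← B·(1+r) − $315.00.
Month 1: interest $85.77; balance after payment $8,070.77.
Month 2: interest $83.40; balance after payment $7,839.16.
Closed form: n = −ln(1 − rB₀/P)/ln(1+r) = −ln(0.72772)/ln(1.01033) ≈ 30.917, so the balance reaches zero during payment 31.

31 payments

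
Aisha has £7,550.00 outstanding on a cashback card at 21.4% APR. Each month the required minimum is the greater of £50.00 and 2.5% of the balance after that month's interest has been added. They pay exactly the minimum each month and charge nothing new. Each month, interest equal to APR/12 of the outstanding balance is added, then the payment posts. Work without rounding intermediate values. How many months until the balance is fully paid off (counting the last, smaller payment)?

Monthly rate r = 21.4%/12 = 1.78333% = 0.0178333.
While 2.5% of the post-interest balance exceeds £50.00, each month B ← (B·(1+r))·(1 − 0.025), i.e. B shrinks by the factor (1+r)·0.975 = 0.99239.
This holds for months 1–177. Entering month 178 the balance is £1,952.25; 2.5% of the post-interest balance is now below £50.00, so the flat £50.00 minimum applies from here.
From month 178 a fixed £50.00 at rate r clears £1,952.25 in 68 more payments. Total: 177 + 68 = 245 months.

245 months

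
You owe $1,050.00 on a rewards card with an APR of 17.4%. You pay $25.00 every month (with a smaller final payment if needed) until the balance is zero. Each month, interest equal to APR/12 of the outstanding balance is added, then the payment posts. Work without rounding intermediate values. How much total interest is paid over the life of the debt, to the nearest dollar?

$581

Monthly rate r = 17.4%/12 = 1.45% = 0.0145.
Payoff takes n = ⌈−ln(1 − rB₀/P)/ln(1+r)⌉ = ⌈65.230⌉ = 66 payments; the last is $5.79.
Total paid = 65·$25.00 + $5.79 = $1,630.79.
Total interest = total paid − principal = $1,630.79 − $1,050.00 = $580.79.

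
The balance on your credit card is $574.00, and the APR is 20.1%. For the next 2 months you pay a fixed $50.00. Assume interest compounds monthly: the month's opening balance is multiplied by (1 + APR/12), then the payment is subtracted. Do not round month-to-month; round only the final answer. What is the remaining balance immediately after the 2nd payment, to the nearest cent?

$492.55

Monthly rate r = 20.1%/12 = 1.675% = 0.01675.
Each month: B ← B·(1+r) − $50.00.
Month 1: interest $9.61; balance after payment $533.61.
Month 2: interest $8.94; balance after payment $492.55.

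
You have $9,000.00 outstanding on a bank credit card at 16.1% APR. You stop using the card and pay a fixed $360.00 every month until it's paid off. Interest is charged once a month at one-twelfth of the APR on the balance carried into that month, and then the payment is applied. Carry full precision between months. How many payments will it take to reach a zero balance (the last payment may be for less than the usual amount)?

31 payments

Monthly rate r = 16.1%/12 = 1.34167% = 0.0134167.
Recurrence: B ← B·(1+r) − $360.00.
Month 1: interest $120.75; balance after payment $8,760.75.
Month 2: interest $117.54; balance after payment $8,518.29.
Closed form: n = −ln(1 − rB₀/P)/ln(1+r) = −ln(0.66458)/ln(1.01342) ≈ 30.658, so the balance reaches zero during payment 31.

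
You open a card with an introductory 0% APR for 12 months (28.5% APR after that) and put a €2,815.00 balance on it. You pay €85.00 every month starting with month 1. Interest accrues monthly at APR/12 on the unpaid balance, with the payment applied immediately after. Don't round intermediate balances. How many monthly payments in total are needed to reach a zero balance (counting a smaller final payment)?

42 payments

Promo months 1–12 at r₀ = 0%/12 = 0; months 13+ at r₁ = 28.5%/12 = 0.02375.
After month 12 (no interest yet): B = €2,815.00 − 12·€85.00 = €1,795.00.
Then at r₁ with €85.00/mo: n₂ = −ln(1 − r₁·B/P)/ln(1+r₁) ≈ 29.66 → 30 more payments.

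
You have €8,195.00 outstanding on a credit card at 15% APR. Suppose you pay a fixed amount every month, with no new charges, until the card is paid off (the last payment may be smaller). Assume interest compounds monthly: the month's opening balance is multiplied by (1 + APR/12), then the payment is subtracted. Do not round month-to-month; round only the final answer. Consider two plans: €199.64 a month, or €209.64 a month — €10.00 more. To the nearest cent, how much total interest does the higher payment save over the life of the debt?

Monthly rate r = 15%/12 = 1.25% = 0.0125.
At €199.64/mo: n = ⌈−ln(1 − rB₀/P)/ln(1+r)⌉ = 58 payments (last €187.07); total interest = total paid − €8,195.00 = €3,371.55.
At €209.64/mo: 54 payments (last €207.23); total interest €3,123.15.
Interest saved = €3,371.55 − €3,123.15 = €248.40.

€248.40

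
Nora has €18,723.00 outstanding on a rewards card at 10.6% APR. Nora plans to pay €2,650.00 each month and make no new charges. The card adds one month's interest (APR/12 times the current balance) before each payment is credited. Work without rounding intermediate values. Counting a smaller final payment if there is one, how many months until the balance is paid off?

8 payments

Monthly rate r = 10.6%/12 = 0.883333% = 0.00883333.
Recurrence: B ← B·(1+r) − €2,650.00.
Month 1: interest €165.39; balance after payment €16,238.39.
Month 2: interest €143.44; balance after payment €13,731.83.
Closed form: n = −ln(1 − rB₀/P)/ln(1+r) = −ln(0.93759)/ln(1.00883) ≈ 7.328, so the balance reaches zero during payment 8.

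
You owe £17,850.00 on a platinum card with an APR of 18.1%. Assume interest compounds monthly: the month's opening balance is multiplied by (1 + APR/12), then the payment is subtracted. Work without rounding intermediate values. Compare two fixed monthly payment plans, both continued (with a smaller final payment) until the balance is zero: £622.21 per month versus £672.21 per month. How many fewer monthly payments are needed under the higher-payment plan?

Monthly rate r = 18.1%/12 = 1.50833% = 0.0150833.
At £622.21/mo: n = ⌈−ln(1 − rB₀/P)/ln(1+r)⌉ = 38 payments (last £539.64); total interest = total paid − £17,850.00 = £5,711.41.
At £672.21/mo: 35 payments (last £121.90); total interest £5,127.04.
Payments saved = 38 − 35 = 3.

3 fewer payments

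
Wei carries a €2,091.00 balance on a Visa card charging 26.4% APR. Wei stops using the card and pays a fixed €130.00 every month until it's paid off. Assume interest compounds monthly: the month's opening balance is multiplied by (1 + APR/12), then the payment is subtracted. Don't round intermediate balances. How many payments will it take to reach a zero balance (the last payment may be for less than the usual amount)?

21 payments

Monthly rate r = 26.4%/12 = 2.2% = 0.022.
Recurrence: B ← B·(1+r) − €130.00.
Month 1: interest €46.00; balance after payment €2,007.00.
Month 2: interest €44.15; balance after payment €1,921.16.
Closed form: n = −ln(1 − rB₀/P)/ln(1+r) = −ln(0.64614)/ln(1.022) ≈ 20.069, so the balance reaches zero during payment 21.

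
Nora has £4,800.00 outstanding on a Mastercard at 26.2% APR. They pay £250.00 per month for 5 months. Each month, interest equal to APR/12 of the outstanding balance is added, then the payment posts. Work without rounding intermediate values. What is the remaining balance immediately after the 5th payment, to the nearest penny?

Monthly rate r = 26.2%/12 = 2.18333% = 0.0218333.
Each month: B ← B·(1+r) − £250.00.
Month 1: interest £104.80; balance after payment £4,654.80.
Month 2: interest £101.63; balance after payment £4,506.43.
Month 3: interest £98.39; balance after payment £4,354.82.
Month 4: interest £95.08; balance after payment £4,199.90.
Month 5: interest £91.70; balance after payment £4,041.60.

£4,041.60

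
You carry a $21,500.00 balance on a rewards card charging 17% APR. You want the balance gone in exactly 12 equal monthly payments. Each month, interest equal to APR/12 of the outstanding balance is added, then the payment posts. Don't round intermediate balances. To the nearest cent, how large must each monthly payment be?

$1,960.90

Monthly rate r = 17%/12 = 1.41667% = 0.0141667.
Level-payment amortization: P = B₀·r / (1 − (1+r)^(−n)) = 21500.00·0.0141667 / (1 − 1.01417^(−12)).
Denominator 1 − (1+r)^(−12) = 0.155328164.
P = 304.583 / 0.155328164 ≈ 1960.90.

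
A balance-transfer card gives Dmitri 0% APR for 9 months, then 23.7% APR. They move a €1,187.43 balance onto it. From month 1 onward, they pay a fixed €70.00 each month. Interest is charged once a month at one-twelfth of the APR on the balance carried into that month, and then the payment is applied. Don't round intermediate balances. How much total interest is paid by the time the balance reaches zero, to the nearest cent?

Promo months 1–9 at r₀ = 0%/12 = 0; months 10+ at r₁ = 23.7%/12 = 0.01975.
After month 9 (no interest yet): B = €1,187.43 − 9·€70.00 = €557.43.
Then at r₁ with €70.00/mo: n₂ = −ln(1 − r₁·B/P)/ln(1+r₁) ≈ 8.75 → 9 more payments.
Total paid = 17·€70.00 + €52.58 = €1,242.58; interest = €1,242.58 − €1,187.43 = €55.15.

€55.15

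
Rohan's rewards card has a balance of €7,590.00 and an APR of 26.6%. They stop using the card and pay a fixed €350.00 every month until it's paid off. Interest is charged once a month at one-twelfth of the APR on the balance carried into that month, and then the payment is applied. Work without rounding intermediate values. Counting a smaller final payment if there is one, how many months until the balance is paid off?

Monthly rate r = 26.6%/12 = 2.21667% = 0.0221667.
Recurrence: B ← B·(1+r) − €350.00.
Month 1: interest €168.25; balance after payment €7,408.24.
Month 2: interest €164.22; balance after payment €7,222.46.
Closed form: n = −ln(1 − rB₀/P)/ln(1+r) = −ln(0.5193)/ln(1.02217) ≈ 29.888, so the balance reaches zero during payment 30.

30 months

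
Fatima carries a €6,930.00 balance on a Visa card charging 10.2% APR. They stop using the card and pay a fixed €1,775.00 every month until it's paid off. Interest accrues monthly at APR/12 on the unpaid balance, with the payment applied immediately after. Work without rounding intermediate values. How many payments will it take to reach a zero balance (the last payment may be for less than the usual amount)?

Monthly rate r = 10.2%/12 = 0.85% = 0.0085.
Recurrence: B ← B·(1+r) − €1,775.00.
Month 1: interest €58.90; balance after payment €5,213.90.
Month 2: interest €44.32; balance after payment €3,483.22.
Month 3: interest €29.61; balance after payment €1,737.83.
Month 4: interest €14.77; balance after payment €0.00.

4 months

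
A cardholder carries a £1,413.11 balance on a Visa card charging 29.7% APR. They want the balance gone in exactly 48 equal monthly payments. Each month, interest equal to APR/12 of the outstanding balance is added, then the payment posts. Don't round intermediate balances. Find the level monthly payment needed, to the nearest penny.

Monthly rate r = 29.7%/12 = 2.475% = 0.02475.
Level-payment amortization: P = B₀·r / (1 − (1+r)^(−n)) = 1413.11·0.02475 / (1 − 1.02475^(−48)).
Denominator 1 − (1+r)^(−48) = 0.690728782.
P = 34.9745 / 0.690728782 ≈ 50.63.

£50.63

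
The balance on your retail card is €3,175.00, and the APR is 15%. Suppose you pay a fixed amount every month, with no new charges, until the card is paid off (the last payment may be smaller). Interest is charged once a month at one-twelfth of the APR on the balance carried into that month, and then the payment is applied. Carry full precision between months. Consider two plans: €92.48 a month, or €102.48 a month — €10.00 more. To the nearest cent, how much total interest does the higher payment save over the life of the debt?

€132.61

Monthly rate r = 15%/12 = 1.25% = 0.0125.
At €92.48/mo: n = ⌈−ln(1 − rB₀/P)/ln(1+r)⌉ = 46 payments (last €12.05); total interest = total paid − €3,175.00 = €998.65.
At €102.48/mo: 40 payments (last €44.32); total interest €866.04.
Interest saved = €998.65 − €866.04 = €132.61.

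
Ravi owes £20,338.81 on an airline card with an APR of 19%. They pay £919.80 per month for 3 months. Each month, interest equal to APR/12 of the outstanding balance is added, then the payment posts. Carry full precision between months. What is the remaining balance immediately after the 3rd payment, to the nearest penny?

£18,516.96

Monthly rate r = 19%/12 = 1.58333% = 0.0158333.
Each month: B ← B·(1+r) − £919.80.
Month 1: interest £322.03; balance after payment £19,741.04.
Month 2: interest £312.57; balance after payment £19,133.81.
Month 3: interest £302.95; balance after payment £18,516.96.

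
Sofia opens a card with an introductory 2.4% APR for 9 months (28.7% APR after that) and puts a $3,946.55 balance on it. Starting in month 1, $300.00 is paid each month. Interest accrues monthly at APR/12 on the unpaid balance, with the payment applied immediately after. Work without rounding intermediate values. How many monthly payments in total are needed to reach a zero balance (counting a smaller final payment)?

14 months

Promo months 1–9 at r₀ = 2.4%/12 = 0.002; months 10+ at r₁ = 28.7%/12 = 0.0239167.
After month 9: iterate B ← B·(1+r₀) − $300.00 for 9 months → $1,296.46.
Then at r₁ with $300.00/mo: n₂ = −ln(1 − r₁·B/P)/ln(1+r₁) ≈ 4.62 → 5 more payments.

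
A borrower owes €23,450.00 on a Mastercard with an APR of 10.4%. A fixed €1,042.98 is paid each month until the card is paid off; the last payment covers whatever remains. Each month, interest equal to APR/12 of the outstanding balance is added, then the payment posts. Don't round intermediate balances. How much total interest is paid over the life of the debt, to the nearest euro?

€2,746

Monthly rate r = 10.4%/12 = 0.866667% = 0.00866667.
Payoff takes n = ⌈−ln(1 − rB₀/P)/ln(1+r)⌉ = ⌈25.116⌉ = 26 payments; the last is €121.79.
Total paid = 25·€1,042.98 + €121.79 = €26,196.29.
Total interest = total paid − principal = €26,196.29 − €23,450.00 = €2,746.29.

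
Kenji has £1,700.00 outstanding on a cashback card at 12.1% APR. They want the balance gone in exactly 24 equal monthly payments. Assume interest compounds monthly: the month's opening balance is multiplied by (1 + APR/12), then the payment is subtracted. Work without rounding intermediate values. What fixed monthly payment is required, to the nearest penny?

£80.10

Monthly rate r = 12.1%/12 = 1.00833% = 0.0100833.
Level-payment amortization: P = B₀·r / (1 − (1+r)^(−n)) = 1700.00·0.0100833 / (1 − 1.01008^(−24)).
Denominator 1 − (1+r)^(−24) = 0.213991802.
P = 17.1417 / 0.213991802 ≈ 80.10.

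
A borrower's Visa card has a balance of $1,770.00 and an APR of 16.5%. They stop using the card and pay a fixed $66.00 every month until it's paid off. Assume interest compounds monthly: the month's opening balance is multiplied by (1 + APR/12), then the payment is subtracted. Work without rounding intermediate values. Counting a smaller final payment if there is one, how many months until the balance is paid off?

Monthly rate r = 16.5%/12 = 1.375% = 0.01375.
Recurrence: B ← B·(1+r) − $66.00.
Month 1: interest $24.34; balance after payment $1,728.34.
Month 2: interest $23.76; balance after payment $1,686.10.
Closed form: n = −ln(1 − rB₀/P)/ln(1+r) = −ln(0.63125)/ln(1.01375) ≈ 33.688, so the balance reaches zero during payment 34.

34 payments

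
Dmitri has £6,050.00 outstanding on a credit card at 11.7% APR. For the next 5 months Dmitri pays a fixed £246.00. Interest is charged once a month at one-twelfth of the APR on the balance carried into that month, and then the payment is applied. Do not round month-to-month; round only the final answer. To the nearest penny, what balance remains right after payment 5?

£5,096.53

Monthly rate r = 11.7%/12 = 0.975% = 0.00975.
Each month: B ← B·(1+r) − £246.00.
Month 1: interest £58.99; balance after payment £5,862.99.
Month 2: interest £57.16; balance after payment £5,674.15.
Month 3: interest £55.32; balance after payment £5,483.47.
Month 4: interest £53.46; balance after payment £5,290.94.
Month 5: interest £51.59; balance after payment £5,096.53.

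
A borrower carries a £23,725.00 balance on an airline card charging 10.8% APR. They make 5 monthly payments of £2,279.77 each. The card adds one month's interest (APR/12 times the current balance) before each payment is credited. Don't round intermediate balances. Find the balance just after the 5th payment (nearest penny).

£13,206.13

Monthly rate r = 10.8%/12 = 0.9% = 0.009.
Each month: B ← B·(1+r) − £2,279.77.
Month 1: interest £213.53; balance after payment £21,658.76.
Month 2: interest £194.93; balance after payment £19,573.91.
Month 3: interest £176.17; balance after payment £17,470.31.
Month 4: interest £157.23; balance after payment £15,347.77.
Month 5: interest £138.13; balance after payment £13,206.13.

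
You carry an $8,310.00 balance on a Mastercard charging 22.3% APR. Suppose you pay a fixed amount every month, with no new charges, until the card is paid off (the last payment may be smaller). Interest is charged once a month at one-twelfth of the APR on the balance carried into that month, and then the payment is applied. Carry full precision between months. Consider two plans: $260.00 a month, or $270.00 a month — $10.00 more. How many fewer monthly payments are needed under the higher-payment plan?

Monthly rate r = 22.3%/12 = 1.85833% = 0.0185833.
At $260.00/mo: n = ⌈−ln(1 − rB₀/P)/ln(1+r)⌉ = 49 payments (last $246.81); total interest = total paid − $8,310.00 = $4,416.81.
At $270.00/mo: 47 payments (last $22.72); total interest $4,132.72.
Payments saved = 49 − 47 = 2.

2 fewer payments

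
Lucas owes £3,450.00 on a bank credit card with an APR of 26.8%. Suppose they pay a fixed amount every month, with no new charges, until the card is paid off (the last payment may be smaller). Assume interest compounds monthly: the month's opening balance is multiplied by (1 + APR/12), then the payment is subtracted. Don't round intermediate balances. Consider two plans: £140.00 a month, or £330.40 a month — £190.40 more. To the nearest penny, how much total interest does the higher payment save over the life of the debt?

Monthly rate r = 26.8%/12 = 2.23333% = 0.0223333.
At £140.00/mo: n = ⌈−ln(1 − rB₀/P)/ln(1+r)⌉ = 37 payments (last £26.53); total interest = total paid − £3,450.00 = £1,616.53.
At £330.40/mo: 13 payments (last £7.27); total interest £522.07.
Interest saved = £1,616.53 − £522.07 = £1,094.46.

£1,094.46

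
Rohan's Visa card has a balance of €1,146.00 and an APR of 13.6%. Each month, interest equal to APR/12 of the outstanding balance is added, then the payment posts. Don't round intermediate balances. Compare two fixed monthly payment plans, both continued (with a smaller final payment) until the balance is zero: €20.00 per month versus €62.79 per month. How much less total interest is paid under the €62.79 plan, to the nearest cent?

Monthly rate r = 13.6%/12 = 1.13333% = 0.0113333.
At €20.00/mo: n = ⌈−ln(1 − rB₀/P)/ln(1+r)⌉ = 94 payments (last €0.07); total interest = total paid − €1,146.00 = €714.07.
At €62.79/mo: 21 payments (last €35.46); total interest €145.26.
Interest saved = €714.07 − €145.26 = €568.81.

€568.81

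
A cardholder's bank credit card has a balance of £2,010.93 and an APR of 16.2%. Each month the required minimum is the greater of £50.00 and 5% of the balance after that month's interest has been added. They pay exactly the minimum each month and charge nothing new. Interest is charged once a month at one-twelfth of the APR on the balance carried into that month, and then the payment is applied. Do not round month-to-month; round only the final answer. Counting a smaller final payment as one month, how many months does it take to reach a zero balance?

Monthly rate r = 16.2%/12 = 1.35% = 0.0135.
While 5% of the post-interest balance exceeds £50.00, each month B ← (B·(1+r))·(1 − 0.05), i.e. B shrinks by the factor (1+r)·0.95 = 0.96283.
This holds for months 1–19. Entering month 20 the balance is £979.03; 5% of the post-interest balance is now below £50.00, so the flat £50.00 minimum applies from here.
From month 20 a fixed £50.00 at rate r clears £979.03 in 23 more payments. Total: 19 + 23 = 42 months.

42 months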